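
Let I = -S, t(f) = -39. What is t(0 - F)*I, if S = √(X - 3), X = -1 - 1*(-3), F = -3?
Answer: 39*I ≈ 39.0*I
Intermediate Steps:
X = 2 (X = -1 + 3 = 2)
S = I (S = √(2 - 3) = √(-1) = I ≈ 1.0*I)
I = -I ≈ -1.0*I
t(0 - F)*I = -(-39)*I = 39*I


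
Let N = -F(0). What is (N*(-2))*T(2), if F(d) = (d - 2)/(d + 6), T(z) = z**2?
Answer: -8/3 ≈ -2.6667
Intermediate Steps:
F(d) = (-2 + d)/(6 + d)
N = 1/3 (N = -(-2 + 0)/(6 + 0) = -(-2)/6 = -1*(-1/3) = 1/3 ≈ 0.33333)
(N*(-2))*T(2) = ((1/3)*(-2))*2**2 = -2/3*4 = -8/3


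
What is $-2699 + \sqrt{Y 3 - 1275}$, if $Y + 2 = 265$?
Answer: $-2699 + 9 i \sqrt{6} \approx -2699.0 + 22.045 i$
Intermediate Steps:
$Y = 263$ ($Y = -2 + 265 = 263$)
$-2699 + \sqrt{Y 3 - 1275} = -2699 + \sqrt{263 \cdot 3 - 1275} = -2699 + \sqrt{789 - 1275} = -2699 + \sqrt{-486} = -2699 + 9 i \sqrt{6}$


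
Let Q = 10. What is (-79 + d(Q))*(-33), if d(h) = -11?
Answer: 2970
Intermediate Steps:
(-79 + d(Q))*(-33) = (-79 - 11)*(-33) = -90*(-33) = 2970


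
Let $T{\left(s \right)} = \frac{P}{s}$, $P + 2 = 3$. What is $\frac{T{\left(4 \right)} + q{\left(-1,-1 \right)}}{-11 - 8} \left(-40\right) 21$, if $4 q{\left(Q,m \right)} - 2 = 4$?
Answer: $\frac{1470}{19} \approx 77.368$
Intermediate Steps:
$P = 1$ ($P = -2 + 3 = 1$)
$q{\left(Q,m \right)} = \frac{3}{2}$ ($q{\left(Q,m \right)} = \frac{1}{2} + \frac{1}{4} \cdot 4 = \frac{1}{2} + 1 = \frac{3}{2}$)
$T{\left(s \right)} = \frac{1}{s}$ ($T{\left(s \right)} = 1 \frac{1}{s} = \frac{1}{s}$)
$\frac{T{\left(4 \right)} + q{\left(-1,-1 \right)}}{-11 - 8} \left(-40\right) 21 = \frac{\frac{1}{4} + \frac{3}{2}}{-11 - 8} \left(-40\right) 21 = \frac{\frac{1}{4} + \frac{3}{2}}{-19} \left(-40\right) 21 = \frac{7}{4} \left(- \frac{1}{19}\right) \left(-40\right) 21 = \left(- \frac{7}{76}\right) \left(-40\right) 21 = \frac{70}{19} \cdot 21 = \frac{1470}{19}$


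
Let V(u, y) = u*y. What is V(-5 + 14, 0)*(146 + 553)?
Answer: 0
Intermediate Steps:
V(-5 + 14, 0)*(146 + 553) = ((-5 + 14)*0)*(146 + 553) = (9*0)*699 = 0*699 = 0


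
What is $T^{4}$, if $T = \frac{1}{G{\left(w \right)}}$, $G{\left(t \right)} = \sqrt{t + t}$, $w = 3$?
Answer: $\frac{1}{36} \approx 0.027778$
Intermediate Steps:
$G{\left(t \right)} = \sqrt{2} \sqrt{t}$ ($G{\left(t \right)} = \sqrt{2 t} = \sqrt{2} \sqrt{t}$)
$T = \frac{\sqrt{6}}{6}$ ($T = \frac{1}{\sqrt{2} \sqrt{3}} = \frac{1}{\sqrt{6}} = \frac{\sqrt{6}}{6} \approx 0.40825$)
$T^{4} = \left(\frac{\sqrt{6}}{6}\right)^{4} = \frac{1}{36}$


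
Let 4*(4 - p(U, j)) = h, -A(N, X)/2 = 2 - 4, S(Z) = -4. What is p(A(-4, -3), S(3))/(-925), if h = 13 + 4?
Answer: 1/3700 ≈ 0.00027027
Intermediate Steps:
h = 17
A(N, X) = 4 (A(N, X) = -2*(2 - 4) = -2*(-2) = 4)
p(U, j) = -¼ (p(U, j) = 4 - ¼*17 = 4 - 17/4 = -¼)
p(A(-4, -3), S(3))/(-925) = -¼/(-925) = -¼*(-1/925) = 1/3700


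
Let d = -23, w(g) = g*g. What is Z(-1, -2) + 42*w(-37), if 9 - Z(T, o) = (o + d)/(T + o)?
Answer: 172496/3 ≈ 57499.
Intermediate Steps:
w(g) = g**2
Z(T, o) = 9 - (-23 + o)/(T + o) (Z(T, o) = 9 - (o - 23)/(T + o) = 9 - (-23 + o)/(T + o))
Z(-1, -2) + 42*w(-37) = (23 + 8*(-2) + 9*(-1))/(-1 - 2) + 42*(-37)**2 = (23 - 16 - 9)/(-3) + 42*1369 = -1/3*(-2) + 57498 = 2/3 + 57498 = 172496/3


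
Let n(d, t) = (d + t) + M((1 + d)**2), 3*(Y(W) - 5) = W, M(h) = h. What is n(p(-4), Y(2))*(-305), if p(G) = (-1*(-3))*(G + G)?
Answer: -467260/3 ≈ -1.5575e+5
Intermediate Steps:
p(G) = 6*G (p(G) = 3*(2*G) = 6*G)
Y(W) = 5 + W/3
n(d, t) = d + t + (1 + d)**2 (n(d, t) = (d + t) + (1 + d)**2 = d + t + (1 + d)**2)
n(p(-4), Y(2))*(-305) = (6*(-4) + (5 + (1/3)*2) + (1 + 6*(-4))**2)*(-305) = (-24 + (5 + 2/3) + (1 - 24)**2)*(-305) = (-24 + 17/3 + (-23)**2)*(-305) = (-24 + 17/3 + 529)*(-305) = (1532/3)*(-305) = -467260/3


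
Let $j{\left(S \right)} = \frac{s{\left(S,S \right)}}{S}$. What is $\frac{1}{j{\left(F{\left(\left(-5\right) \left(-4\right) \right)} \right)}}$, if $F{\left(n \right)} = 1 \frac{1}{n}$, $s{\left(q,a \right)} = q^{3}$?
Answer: $400$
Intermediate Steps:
$F{\left(n \right)} = \frac{1}{n}$
$j{\left(S \right)} = S^{2}$ ($j{\left(S \right)} = \frac{S^{3}}{S} = S^{2}$)
$\frac{1}{j{\left(F{\left(\left(-5\right) \left(-4\right) \right)} \right)}} = \frac{1}{\left(\frac{1}{\left(-5\right) \left(-4\right)}\right)^{2}} = \frac{1}{\left(\frac{1}{20}\right)^{2}} = \frac{1}{\frac{1}{400}} = 400$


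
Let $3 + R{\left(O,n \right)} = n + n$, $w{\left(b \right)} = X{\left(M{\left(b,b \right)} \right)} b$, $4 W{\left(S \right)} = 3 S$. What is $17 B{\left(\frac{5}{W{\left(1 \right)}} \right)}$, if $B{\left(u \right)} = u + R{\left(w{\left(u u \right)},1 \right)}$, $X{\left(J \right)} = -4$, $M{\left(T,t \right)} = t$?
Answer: $\frac{289}{3} \approx 96.333$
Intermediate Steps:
$W{\left(S \right)} = \frac{3 S}{4}$
$w{\left(b \right)} = - 4 b$
$R{\left(O,n \right)} = -3 + 2 n$ ($R{\left(O,n \right)} = -3 + \left(n + n\right) = -3 + 2 n$)
$B{\left(u \right)} = -1 + u$ ($B{\left(u \right)} = u + \left(-3 + 2 \cdot 1\right) = u + \left(-3 + 2\right) = u - 1 = -1 + u$)
$17 B{\left(\frac{5}{W{\left(1 \right)}} \right)} = 17 \left(-1 + \frac{5}{\frac{3}{4} \cdot 1}\right) = 17 \left(-1 + \frac{5}{\frac{3}{4}}\right) = 17 \left(-1 + 5 \cdot \frac{4}{3}\right) = 17 \left(-1 + \frac{20}{3}\right) = 17 \cdot \frac{17}{3} = \frac{289}{3}$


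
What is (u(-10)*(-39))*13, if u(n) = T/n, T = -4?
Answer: -1014/5 ≈ -202.80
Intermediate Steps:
u(n) = -4/n
(u(-10)*(-39))*13 = (-4/(-10)*(-39))*13 = (-4*(-⅒)*(-39))*13 = ((⅖)*(-39))*13 = -78/5*13 = -1014/5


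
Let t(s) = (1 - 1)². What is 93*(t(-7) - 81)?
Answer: -7533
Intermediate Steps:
t(s) = 0 (t(s) = 0² = 0)
93*(t(-7) - 81) = 93*(0 - 81) = 93*(-81) = -7533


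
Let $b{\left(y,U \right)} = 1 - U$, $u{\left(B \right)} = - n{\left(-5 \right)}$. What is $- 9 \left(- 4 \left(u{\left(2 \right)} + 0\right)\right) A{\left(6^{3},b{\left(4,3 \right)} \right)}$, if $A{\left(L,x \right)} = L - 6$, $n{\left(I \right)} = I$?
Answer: $37800$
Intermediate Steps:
$u{\left(B \right)} = 5$ ($u{\left(B \right)} = \left(-1\right) \left(-5\right) = 5$)
$A{\left(L,x \right)} = -6 + L$ ($A{\left(L,x \right)} = L - 6 = -6 + L$)
$- 9 \left(- 4 \left(u{\left(2 \right)} + 0\right)\right) A{\left(6^{3},b{\left(4,3 \right)} \right)} = - 9 \left(- 4 \left(5 + 0\right)\right) \left(-6 + 6^{3}\right) = - 9 \left(\left(-4\right) 5\right) \left(-6 + 216\right) = \left(-9\right) \left(-20\right) 210 = 180 \cdot 210 = 37800$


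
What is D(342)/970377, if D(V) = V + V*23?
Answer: 2736/323459 ≈ 0.0084586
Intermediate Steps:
D(V) = 24*V (D(V) = V + 23*V = 24*V)
D(342)/970377 = (24*342)/970377 = 8208*(1/970377) = 2736/323459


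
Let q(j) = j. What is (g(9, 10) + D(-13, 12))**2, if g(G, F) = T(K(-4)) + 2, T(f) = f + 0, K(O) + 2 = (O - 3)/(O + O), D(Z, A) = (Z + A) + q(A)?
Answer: 9025/64 ≈ 141.02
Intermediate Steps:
D(Z, A) = Z + 2*A (D(Z, A) = (Z + A) + A = (A + Z) + A = Z + 2*A)
K(O) = -2 + (-3 + O)/(2*O) (K(O) = -2 + (O - 3)/(O + O) = -2 + (-3 + O)/((2*O)) = -2 + (-3 + O)*(1/(2*O)) = -2 + (-3 + O)/(2*O))
T(f) = f
g(G, F) = 7/8 (g(G, F) = (3/2)*(-1 - 1*(-4))/(-4) + 2 = (3/2)*(-1/4)*(-1 + 4) + 2 = (3/2)*(-1/4)*3 + 2 = -9/8 + 2 = 7/8)
(g(9, 10) + D(-13, 12))**2 = (7/8 + (-13 + 2*12))**2 = (7/8 + (-13 + 24))**2 = (7/8 + 11)**2 = (95/8)**2 = 9025/64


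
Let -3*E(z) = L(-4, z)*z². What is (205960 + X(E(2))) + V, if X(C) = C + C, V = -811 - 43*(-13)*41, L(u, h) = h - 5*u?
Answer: 684028/3 ≈ 2.2801e+5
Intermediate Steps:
V = 22108 (V = -811 + 559*41 = -811 + 22919 = 22108)
E(z) = -z²*(20 + z)/3 (E(z) = -(z - 5*(-4))*z²/3 = -(z + 20)*z²/3 = -(20 + z)*z²/3 = -z²*(20 + z)/3)
X(C) = 2*C
(205960 + X(E(2))) + V = (205960 + 2*((⅓)*2²*(-20 - 1*2))) + 22108 = (205960 + 2*((⅓)*4*(-20 - 2))) + 22108 = (205960 + 2*((⅓)*4*(-22))) + 22108 = (205960 + 2*(-88/3)) + 22108 = (205960 - 176/3) + 22108 = 617704/3 + 22108 = 684028/3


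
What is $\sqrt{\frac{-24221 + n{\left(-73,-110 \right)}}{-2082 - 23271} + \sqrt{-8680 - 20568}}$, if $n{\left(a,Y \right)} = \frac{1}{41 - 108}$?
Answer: $\frac{2 \sqrt{945330738 + 7916091138 i \sqrt{457}}}{62913} \approx 9.273 + 9.2214 i$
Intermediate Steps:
$n{\left(a,Y \right)} = - \frac{1}{67}$ ($n{\left(a,Y \right)} = \frac{1}{-67} = - \frac{1}{67}$)
$\sqrt{\frac{-24221 + n{\left(-73,-110 \right)}}{-2082 - 23271} + \sqrt{-8680 - 20568}} = \sqrt{\frac{-24221 - \frac{1}{67}}{-2082 - 23271} + \sqrt{-8680 - 20568}} = \sqrt{- \frac{1622808}{67 \left(-25353\right)} + \sqrt{-29248}} = \sqrt{\left(- \frac{1622808}{67}\right) \left(- \frac{1}{25353}\right) + 8 i \sqrt{457}} = \sqrt{\frac{60104}{62913} + 8 i \sqrt{457}}$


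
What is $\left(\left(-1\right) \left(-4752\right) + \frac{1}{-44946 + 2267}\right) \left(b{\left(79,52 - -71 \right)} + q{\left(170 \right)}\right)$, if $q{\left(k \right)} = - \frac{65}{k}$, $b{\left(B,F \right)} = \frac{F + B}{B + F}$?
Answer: $\frac{608431821}{207298} \approx 2935.1$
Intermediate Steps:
$b{\left(B,F \right)} = 1$ ($b{\left(B,F \right)} = \frac{B + F}{B + F} = 1$)
$\left(\left(-1\right) \left(-4752\right) + \frac{1}{-44946 + 2267}\right) \left(b{\left(79,52 - -71 \right)} + q{\left(170 \right)}\right) = \left(\left(-1\right) \left(-4752\right) + \frac{1}{-44946 + 2267}\right) \left(1 - \frac{65}{170}\right) = \left(4752 + \frac{1}{-42679}\right) \left(1 - \frac{13}{34}\right) = \left(4752 - \frac{1}{42679}\right) \left(1 - \frac{13}{34}\right) = \frac{202810607}{42679} \cdot \frac{21}{34} = \frac{608431821}{207298}$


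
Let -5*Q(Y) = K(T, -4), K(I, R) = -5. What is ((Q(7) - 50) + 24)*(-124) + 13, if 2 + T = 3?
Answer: 3113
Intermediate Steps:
T = 1 (T = -2 + 3 = 1)
Q(Y) = 1 (Q(Y) = -⅕*(-5) = 1)
((Q(7) - 50) + 24)*(-124) + 13 = ((1 - 50) + 24)*(-124) + 13 = (-49 + 24)*(-124) + 13 = -25*(-124) + 13 = 3100 + 13 = 3113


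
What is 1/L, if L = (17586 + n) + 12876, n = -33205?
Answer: -1/2743 ≈ -0.00036456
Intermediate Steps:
L = -2743 (L = (17586 - 33205) + 12876 = -15619 + 12876 = -2743)
1/L = 1/(-2743) = -1/2743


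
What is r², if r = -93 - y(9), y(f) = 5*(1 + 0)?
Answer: 9604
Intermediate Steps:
y(f) = 5 (y(f) = 5*1 = 5)
r = -98 (r = -93 - 1*5 = -93 - 5 = -98)
r² = (-98)² = 9604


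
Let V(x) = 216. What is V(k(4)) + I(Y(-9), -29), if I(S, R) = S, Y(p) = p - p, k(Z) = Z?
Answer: 216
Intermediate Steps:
Y(p) = 0
V(k(4)) + I(Y(-9), -29) = 216 + 0 = 216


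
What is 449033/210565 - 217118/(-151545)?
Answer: 22753231531/6382014585 ≈ 3.5652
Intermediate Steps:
449033/210565 - 217118/(-151545) = 449033*(1/210565) - 217118*(-1/151545) = 449033/210565 + 217118/151545 = 22753231531/6382014585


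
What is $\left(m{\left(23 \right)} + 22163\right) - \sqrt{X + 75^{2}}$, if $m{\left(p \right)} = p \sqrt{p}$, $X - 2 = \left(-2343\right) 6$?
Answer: $22163 + 23 \sqrt{23} - i \sqrt{8431} \approx 22273.0 - 91.82 i$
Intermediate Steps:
$X = -14056$ ($X = 2 - 14058 = -14056$)
$m{\left(p \right)} = p^{\frac{3}{2}}$
$\left(m{\left(23 \right)} + 22163\right) - \sqrt{X + 75^{2}} = \left(23^{\frac{3}{2}} + 22163\right) - \sqrt{-14056 + 75^{2}} = \left(23 \sqrt{23} + 22163\right) - \sqrt{-14056 + 5625} = \left(22163 + 23 \sqrt{23}\right) - \sqrt{-8431} = \left(22163 + 23 \sqrt{23}\right) - i \sqrt{8431} = 22163 + 23 \sqrt{23} - i \sqrt{8431}$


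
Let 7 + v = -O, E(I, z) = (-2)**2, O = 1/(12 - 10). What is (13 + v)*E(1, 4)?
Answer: 22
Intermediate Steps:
O = 1/2 ≈ 0.50000
E(I, z) = 4
v = -15/2 (v = -7 - 1*1/2 = -7 - 1/2 = -15/2 ≈ -7.5000)
(13 + v)*E(1, 4) = (13 - 15/2)*4 = (11/2)*4 = 22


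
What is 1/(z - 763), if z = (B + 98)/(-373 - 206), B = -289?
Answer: -579/441586 ≈ -0.0013112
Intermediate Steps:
z = 191/579 (z = (-289 + 98)/(-373 - 206) = -191/(-579) = -191*(-1/579) = 191/579 ≈ 0.32988)
1/(z - 763) = 1/(191/579 - 763) = 1/(-441586/579) = -579/441586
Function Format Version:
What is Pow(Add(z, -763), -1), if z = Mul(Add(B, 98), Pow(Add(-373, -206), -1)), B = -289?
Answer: Rational(-579, 441586) ≈ -0.0013112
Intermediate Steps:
z = Rational(191, 579) (z = Mul(Add(-289, 98), Pow(Add(-373, -206), -1)) = Mul(-191, Pow(-579, -1)) = Mul(-191, Rational(-1, 579)) = Rational(191, 579) ≈ 0.32988)
Pow(Add(z, -763), -1) = Pow(Add(Rational(191, 579), -763), -1) = Pow(Rational(-441586, 579), -1) = Rational(-579, 441586)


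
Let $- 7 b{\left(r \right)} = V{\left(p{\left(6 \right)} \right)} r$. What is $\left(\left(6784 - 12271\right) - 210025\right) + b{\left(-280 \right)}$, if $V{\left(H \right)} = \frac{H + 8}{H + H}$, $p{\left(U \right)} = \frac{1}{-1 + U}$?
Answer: $-214692$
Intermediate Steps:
$V{\left(H \right)} = \frac{8 + H}{2 H}$
$b{\left(r \right)} = - \frac{41 r}{14}$ ($b{\left(r \right)} = - \frac{\frac{8 + \frac{1}{-1 + 6}}{2 \frac{1}{-1 + 6}} r}{7} = - \frac{\frac{8 + \frac{1}{5}}{2 \cdot \frac{1}{5}} r}{7} = - \frac{\frac{\frac{1}{\frac{1}{5}} \left(8 + \frac{1}{5}\right)}{2} r}{7} = - \frac{\frac{1}{2} \cdot 5 \cdot \frac{41}{5} r}{7} = - \frac{\frac{41}{2} r}{7} = - \frac{41 r}{14}$)
$\left(\left(6784 - 12271\right) - 210025\right) + b{\left(-280 \right)} = \left(\left(6784 - 12271\right) - 210025\right) - -820 = \left(\left(6784 - 12271\right) - 210025\right) + 820 = \left(-5487 - 210025\right) + 820 = -215512 + 820 = -214692$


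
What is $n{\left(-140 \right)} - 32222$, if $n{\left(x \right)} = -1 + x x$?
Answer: $-12623$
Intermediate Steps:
$n{\left(x \right)} = -1 + x^{2}$
$n{\left(-140 \right)} - 32222 = \left(-1 + \left(-140\right)^{2}\right) - 32222 = \left(-1 + 19600\right) - 32222 = 19599 - 32222 = -12623$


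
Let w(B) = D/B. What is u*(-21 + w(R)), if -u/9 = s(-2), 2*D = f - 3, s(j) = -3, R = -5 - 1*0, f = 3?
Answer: -567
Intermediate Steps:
R = -5 (R = -5 + 0 = -5)
D = 0 (D = (3 - 3)/2 = (½)*0 = 0)
w(B) = 0 (w(B) = 0/B = 0)
u = 27 (u = -9*(-3) = 27)
u*(-21 + w(R)) = 27*(-21 + 0) = 27*(-21) = -567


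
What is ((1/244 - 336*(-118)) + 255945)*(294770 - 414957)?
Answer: -8668450477591/244 ≈ -3.5526e+10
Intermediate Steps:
((1/244 - 336*(-118)) + 255945)*(294770 - 414957) = ((1/244 + 39648) + 255945)*(-120187) = (9674113/244 + 255945)*(-120187) = (72124693/244)*(-120187) = -8668450477591/244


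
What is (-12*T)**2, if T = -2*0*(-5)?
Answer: 0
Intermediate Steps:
T = 0 (T = 0*(-5) = 0)
(-12*T)**2 = (-12*0)**2 = 0**2 = 0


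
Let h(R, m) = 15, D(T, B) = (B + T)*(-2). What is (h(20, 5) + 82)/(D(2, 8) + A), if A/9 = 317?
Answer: 97/2833 ≈ 0.034239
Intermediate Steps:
D(T, B) = -2*B - 2*T
A = 2853 (A = 9*317 = 2853)
(h(20, 5) + 82)/(D(2, 8) + A) = (15 + 82)/((-2*8 - 2*2) + 2853) = 97/((-16 - 4) + 2853) = 97/(-20 + 2853) = 97/2833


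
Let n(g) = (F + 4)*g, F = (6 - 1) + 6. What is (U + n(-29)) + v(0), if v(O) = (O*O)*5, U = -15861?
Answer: -16296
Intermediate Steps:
F = 11 (F = 5 + 6 = 11)
v(O) = 5*O² (v(O) = O²*5 = 5*O²)
n(g) = 15*g (n(g) = (11 + 4)*g = 15*g)
(U + n(-29)) + v(0) = (-15861 + 15*(-29)) + 5*0² = (-15861 - 435) + 5*0 = -16296 + 0 = -16296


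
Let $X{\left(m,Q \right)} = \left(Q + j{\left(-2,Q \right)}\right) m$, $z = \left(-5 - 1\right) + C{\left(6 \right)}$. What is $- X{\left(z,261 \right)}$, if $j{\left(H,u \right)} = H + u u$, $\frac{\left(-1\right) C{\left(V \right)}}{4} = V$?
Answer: $2051400$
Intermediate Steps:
$C{\left(V \right)} = - 4 V$
$j{\left(H,u \right)} = H + u^{2}$
$z = -30$ ($z = \left(-5 - 1\right) - 24 = -6 - 24 = -30$)
$X{\left(m,Q \right)} = m \left(-2 + Q + Q^{2}\right)$ ($X{\left(m,Q \right)} = \left(Q + \left(-2 + Q^{2}\right)\right) m = \left(-2 + Q + Q^{2}\right) m = m \left(-2 + Q + Q^{2}\right)$)
$- X{\left(z,261 \right)} = - \left(-30\right) \left(-2 + 261 + 261^{2}\right) = - \left(-30\right) \left(-2 + 261 + 68121\right) = - \left(-30\right) 68380 = \left(-1\right) \left(-2051400\right) = 2051400$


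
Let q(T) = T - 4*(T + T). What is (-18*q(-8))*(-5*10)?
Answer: 50400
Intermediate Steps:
q(T) = -7*T (q(T) = T - 8*T = -7*T)
(-18*q(-8))*(-5*10) = (-(-126)*(-8))*(-5*10) = -18*56*(-50) = -1008*(-50) = 50400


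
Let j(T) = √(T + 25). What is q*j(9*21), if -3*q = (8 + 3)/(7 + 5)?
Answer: -11*√214/36 ≈ -4.4699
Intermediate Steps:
q = -11/36 (q = -(8 + 3)/(3*(7 + 5)) = -11/(3*12) = -⅓*11/12 = -11/36 ≈ -0.30556)
j(T) = √(25 + T)
q*j(9*21) = -11*√(25 + 9*21)/36 = -11*√(25 + 189)/36 = -11*√214/36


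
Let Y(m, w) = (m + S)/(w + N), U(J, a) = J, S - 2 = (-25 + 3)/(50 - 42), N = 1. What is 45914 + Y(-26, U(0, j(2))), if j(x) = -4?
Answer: 183549/4 ≈ 45887.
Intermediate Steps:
S = -3/4 (S = 2 + (-25 + 3)/(50 - 42) = 2 - 22/8 = 2 - 22*1/8 = 2 - 11/4 = -3/4 ≈ -0.75000)
Y(m, w) = (-3/4 + m)/(1 + w) (Y(m, w) = (m - 3/4)/(w + 1) = (-3/4 + m)/(1 + w))
45914 + Y(-26, U(0, j(2))) = 45914 + (-3/4 - 26)/(1 + 0) = 45914 - 107/4/1 = 45914 + 1*(-107/4) = 45914 - 107/4 = 183549/4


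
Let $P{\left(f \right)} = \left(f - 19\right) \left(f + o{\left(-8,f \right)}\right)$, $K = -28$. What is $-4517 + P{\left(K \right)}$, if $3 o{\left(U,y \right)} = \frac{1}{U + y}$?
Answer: $- \frac{345661}{108} \approx -3200.6$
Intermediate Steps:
$o{\left(U,y \right)} = \frac{1}{3 \left(U + y\right)}$
$P{\left(f \right)} = \left(-19 + f\right) \left(f + \frac{1}{3 \left(-8 + f\right)}\right)$ ($P{\left(f \right)} = \left(f - 19\right) \left(f + \frac{1}{3 \left(-8 + f\right)}\right) = \left(-19 + f\right) \left(f + \frac{1}{3 \left(-8 + f\right)}\right)$)
$-4517 + P{\left(K \right)} = -4517 + \frac{-19 - 28 + 3 \left(-28\right) \left(-19 - 28\right) \left(-8 - 28\right)}{3 \left(-8 - 28\right)} = -4517 + \frac{-19 - 28 + 3 \left(-28\right) \left(-47\right) \left(-36\right)}{3 \left(-36\right)} = -4517 + \frac{1}{3} \left(- \frac{1}{36}\right) \left(-19 - 28 - 142128\right) = -4517 + \frac{1}{3} \left(- \frac{1}{36}\right) \left(-142175\right) = -4517 + \frac{142175}{108} = - \frac{345661}{108}$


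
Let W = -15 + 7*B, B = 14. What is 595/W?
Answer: 595/83 ≈ 7.1687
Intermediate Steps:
W = 83 (W = -15 + 7*14 = -15 + 98 = 83)
595/W = 595/83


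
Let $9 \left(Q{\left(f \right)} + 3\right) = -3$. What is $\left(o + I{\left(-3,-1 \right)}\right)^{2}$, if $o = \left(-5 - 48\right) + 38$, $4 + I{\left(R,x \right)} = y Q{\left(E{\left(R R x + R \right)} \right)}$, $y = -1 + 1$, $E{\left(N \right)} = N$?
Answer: $361$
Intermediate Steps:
$Q{\left(f \right)} = - \frac{10}{3}$ ($Q{\left(f \right)} = -3 + \frac{1}{9} \left(-3\right) = -3 - \frac{1}{3} = - \frac{10}{3}$)
$y = 0$
$I{\left(R,x \right)} = -4$ ($I{\left(R,x \right)} = -4 + 0 \left(- \frac{10}{3}\right) = -4 + 0 = -4$)
$o = -15$ ($o = -53 + 38 = -15$)
$\left(o + I{\left(-3,-1 \right)}\right)^{2} = \left(-15 - 4\right)^{2} = \left(-19\right)^{2} = 361$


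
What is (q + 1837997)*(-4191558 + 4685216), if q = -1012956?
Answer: 407288089978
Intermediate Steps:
(q + 1837997)*(-4191558 + 4685216) = (-1012956 + 1837997)*(-4191558 + 4685216) = 825041*493658 = 407288089978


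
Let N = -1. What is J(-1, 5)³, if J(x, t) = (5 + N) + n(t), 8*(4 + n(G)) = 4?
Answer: ⅛ ≈ 0.12500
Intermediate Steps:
n(G) = -7/2 (n(G) = -4 + (⅛)*4 = -4 + ½ = -7/2)
J(x, t) = ½ (J(x, t) = (5 - 1) - 7/2 = 4 - 7/2 = ½)
J(-1, 5)³ = (½)³ = ⅛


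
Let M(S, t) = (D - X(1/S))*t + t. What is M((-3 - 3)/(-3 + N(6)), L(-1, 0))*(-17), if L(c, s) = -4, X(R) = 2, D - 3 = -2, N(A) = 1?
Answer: 0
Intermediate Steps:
D = 1 (D = 3 - 2 = 1)
M(S, t) = 0 (M(S, t) = (1 - 1*2)*t + t = (1 - 2)*t + t = -t + t = 0)
M((-3 - 3)/(-3 + N(6)), L(-1, 0))*(-17) = 0*(-17) = 0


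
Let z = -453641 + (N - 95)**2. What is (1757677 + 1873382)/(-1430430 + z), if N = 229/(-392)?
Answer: -557963050176/288109960183 ≈ -1.9366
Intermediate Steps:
N = -229/392 (N = 229*(-1/392) = -229/392 ≈ -0.58418)
z = -68304364663/153664 (z = -453641 + (-229/392 - 95)**2 = -453641 + (-37469/392)**2 = -453641 + 1403925961/153664 = -68304364663/153664 ≈ -4.4450e+5)
(1757677 + 1873382)/(-1430430 + z) = (1757677 + 1873382)/(-1430430 - 68304364663/153664) = 3631059/(-288109960183/153664) = 3631059*(-153664/288109960183) = -557963050176/288109960183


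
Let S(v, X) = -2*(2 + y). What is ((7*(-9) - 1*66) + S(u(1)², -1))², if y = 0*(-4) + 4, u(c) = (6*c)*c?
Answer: 19881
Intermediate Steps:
u(c) = 6*c²
y = 4 (y = 0 + 4 = 4)
S(v, X) = -12 (S(v, X) = -2*(2 + 4) = -2*6 = -12)
((7*(-9) - 1*66) + S(u(1)², -1))² = ((7*(-9) - 1*66) - 12)² = ((-63 - 66) - 12)² = (-129 - 12)² = (-141)² = 19881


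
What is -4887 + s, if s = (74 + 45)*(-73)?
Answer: -13574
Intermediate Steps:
s = -8687 (s = 119*(-73) = -8687)
-4887 + s = -4887 - 8687 = -13574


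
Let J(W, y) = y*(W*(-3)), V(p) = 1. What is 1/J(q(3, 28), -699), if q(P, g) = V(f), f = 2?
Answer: 1/2097 ≈ 0.00047687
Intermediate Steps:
q(P, g) = 1
J(W, y) = -3*W*y (J(W, y) = y*(-3*W) = -3*W*y)
1/J(q(3, 28), -699) = 1/(-3*1*(-699)) = 1/2097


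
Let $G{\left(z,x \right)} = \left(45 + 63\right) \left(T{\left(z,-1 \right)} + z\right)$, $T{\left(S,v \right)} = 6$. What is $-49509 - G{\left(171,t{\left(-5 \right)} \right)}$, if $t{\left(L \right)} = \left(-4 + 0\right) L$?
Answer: $-68625$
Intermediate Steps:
$t{\left(L \right)} = - 4 L$
$G{\left(z,x \right)} = 648 + 108 z$ ($G{\left(z,x \right)} = \left(45 + 63\right) \left(6 + z\right) = 108 \left(6 + z\right) = 648 + 108 z$)
$-49509 - G{\left(171,t{\left(-5 \right)} \right)} = -49509 - \left(648 + 108 \cdot 171\right) = -49509 - \left(648 + 18468\right) = -49509 - 19116 = -68625$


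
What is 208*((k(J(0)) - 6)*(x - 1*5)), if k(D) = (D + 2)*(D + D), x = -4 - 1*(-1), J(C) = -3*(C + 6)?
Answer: -948480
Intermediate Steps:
J(C) = -18 - 3*C (J(C) = -3*(6 + C) = -18 - 3*C)
x = -3 (x = -4 + 1 = -3)
k(D) = 2*D*(2 + D) (k(D) = (2 + D)*(2*D) = 2*D*(2 + D))
208*((k(J(0)) - 6)*(x - 1*5)) = 208*((2*(-18 - 3*0)*(2 + (-18 - 3*0)) - 6)*(-3 - 1*5)) = 208*((2*(-18 + 0)*(2 + (-18 + 0)) - 6)*(-3 - 5)) = 208*((2*(-18)*(2 - 18) - 6)*(-8)) = 208*((2*(-18)*(-16) - 6)*(-8)) = 208*((576 - 6)*(-8)) = 208*(570*(-8)) = 208*(-4560) = -948480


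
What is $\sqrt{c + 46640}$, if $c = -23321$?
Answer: $3 \sqrt{2591} \approx 152.71$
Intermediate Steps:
$\sqrt{c + 46640} = \sqrt{-23321 + 46640} = \sqrt{23319} = 3 \sqrt{2591}$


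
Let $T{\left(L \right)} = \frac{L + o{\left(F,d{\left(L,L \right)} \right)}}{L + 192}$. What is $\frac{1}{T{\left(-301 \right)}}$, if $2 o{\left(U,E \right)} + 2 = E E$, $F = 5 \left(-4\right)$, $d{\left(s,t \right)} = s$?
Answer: $- \frac{218}{89997} \approx -0.0024223$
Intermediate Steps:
$F = -20$
$o{\left(U,E \right)} = -1 + \frac{E^{2}}{2}$ ($o{\left(U,E \right)} = -1 + \frac{E E}{2} = -1 + \frac{E^{2}}{2}$)
$T{\left(L \right)} = \frac{-1 + L + \frac{L^{2}}{2}}{192 + L}$ ($T{\left(L \right)} = \frac{L + \left(-1 + \frac{L^{2}}{2}\right)}{L + 192} = \frac{-1 + L + \frac{L^{2}}{2}}{192 + L}$)
$\frac{1}{T{\left(-301 \right)}} = \frac{1}{\frac{1}{192 - 301} \left(-1 - 301 + \frac{\left(-301\right)^{2}}{2}\right)} = \frac{1}{\frac{1}{-109} \left(-1 - 301 + \frac{1}{2} \cdot 90601\right)} = \frac{1}{\left(- \frac{1}{109}\right) \left(-1 - 301 + \frac{90601}{2}\right)} = \frac{1}{\left(- \frac{1}{109}\right) \frac{89997}{2}} = \frac{1}{- \frac{89997}{218}} = - \frac{218}{89997}$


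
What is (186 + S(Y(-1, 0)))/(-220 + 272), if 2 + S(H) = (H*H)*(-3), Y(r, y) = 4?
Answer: 34/13 ≈ 2.6154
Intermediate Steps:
S(H) = -2 - 3*H² (S(H) = -2 + (H*H)*(-3) = -2 + H²*(-3) = -2 - 3*H²)
(186 + S(Y(-1, 0)))/(-220 + 272) = (186 + (-2 - 3*4²))/(-220 + 272) = (186 + (-2 - 3*16))/52 = (186 + (-2 - 48))*(1/52) = (186 - 50)*(1/52) = 136*(1/52) = 34/13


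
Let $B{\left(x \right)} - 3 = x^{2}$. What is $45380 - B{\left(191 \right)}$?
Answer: $8896$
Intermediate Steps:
$B{\left(x \right)} = 3 + x^{2}$
$45380 - B{\left(191 \right)} = 45380 - \left(3 + 191^{2}\right) = 45380 - \left(3 + 36481\right) = 45380 - 36484 = 8896$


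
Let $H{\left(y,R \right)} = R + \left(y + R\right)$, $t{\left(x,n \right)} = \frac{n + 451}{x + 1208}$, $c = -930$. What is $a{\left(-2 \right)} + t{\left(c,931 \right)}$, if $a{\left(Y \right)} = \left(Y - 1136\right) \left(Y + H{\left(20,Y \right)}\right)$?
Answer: $- \frac{2213857}{139} \approx -15927.0$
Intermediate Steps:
$t{\left(x,n \right)} = \frac{451 + n}{1208 + x}$
$H{\left(y,R \right)} = y + 2 R$ ($H{\left(y,R \right)} = R + \left(R + y\right) = y + 2 R$)
$a{\left(Y \right)} = \left(-1136 + Y\right) \left(20 + 3 Y\right)$ ($a{\left(Y \right)} = \left(Y - 1136\right) \left(Y + \left(20 + 2 Y\right)\right) = \left(-1136 + Y\right) \left(20 + 3 Y\right)$)
$a{\left(-2 \right)} + t{\left(c,931 \right)} = \left(-22720 - -6776 + 3 \left(-2\right)^{2}\right) + \frac{451 + 931}{1208 - 930} = \left(-22720 + 6776 + 3 \cdot 4\right) + \frac{1}{278} \cdot 1382 = \left(-22720 + 6776 + 12\right) + \frac{1}{278} \cdot 1382 = -15932 + \frac{691}{139} = - \frac{2213857}{139}$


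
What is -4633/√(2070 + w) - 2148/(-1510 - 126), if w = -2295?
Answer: 537/409 + 4633*I/15 ≈ 1.313 + 308.87*I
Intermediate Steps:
-4633/√(2070 + w) - 2148/(-1510 - 126) = -4633/√(2070 - 2295) - 2148/(-1510 - 126) = -4633*(-I/15) - 2148/(-1636) = -4633*(-I/15) - 2148*(-1/1636) = -(-4633)*I/15 + 537/409 = 4633*I/15 + 537/409 = 537/409 + 4633*I/15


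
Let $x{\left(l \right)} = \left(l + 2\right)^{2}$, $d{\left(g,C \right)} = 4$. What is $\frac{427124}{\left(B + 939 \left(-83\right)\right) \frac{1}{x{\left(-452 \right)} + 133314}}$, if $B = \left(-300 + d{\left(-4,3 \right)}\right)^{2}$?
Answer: $\frac{143434218936}{9679} \approx 1.4819 \cdot 10^{7}$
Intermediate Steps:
$B = 87616$ ($B = \left(-300 + 4\right)^{2} = \left(-296\right)^{2} = 87616$)
$x{\left(l \right)} = \left(2 + l\right)^{2}$
$\frac{427124}{\left(B + 939 \left(-83\right)\right) \frac{1}{x{\left(-452 \right)} + 133314}} = \frac{427124}{\left(87616 + 939 \left(-83\right)\right) \frac{1}{\left(2 - 452\right)^{2} + 133314}} = \frac{427124}{\left(87616 - 77937\right) \frac{1}{\left(-450\right)^{2} + 133314}} = \frac{427124}{9679 \frac{1}{202500 + 133314}} = \frac{427124}{9679 \cdot \frac{1}{335814}} = \frac{427124}{\frac{9679}{335814}} = 427124 \cdot \frac{335814}{9679} = \frac{143434218936}{9679}$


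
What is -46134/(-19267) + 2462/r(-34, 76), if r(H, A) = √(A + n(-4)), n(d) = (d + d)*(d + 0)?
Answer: 46134/19267 + 1231*√3/9 ≈ 239.30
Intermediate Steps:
n(d) = 2*d² (n(d) = (2*d)*d = 2*d²)
r(H, A) = √(32 + A) (r(H, A) = √(A + 2*(-4)²) = √(A + 2*16) = √(A + 32) = √(32 + A))
-46134/(-19267) + 2462/r(-34, 76) = -46134/(-19267) + 2462/(√(32 + 76)) = -46134*(-1/19267) + 2462/(√108) = 46134/19267 + 2462/((6*√3)) = 46134/19267 + 2462*(√3/18) = 46134/19267 + 1231*√3/9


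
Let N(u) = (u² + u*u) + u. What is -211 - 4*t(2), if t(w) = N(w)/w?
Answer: -231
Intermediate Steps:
N(u) = u + 2*u² (N(u) = (u² + u²) + u = 2*u² + u = u + 2*u²)
t(w) = 1 + 2*w (t(w) = (w*(1 + 2*w))/w = 1 + 2*w)
-211 - 4*t(2) = -211 - 4*(1 + 2*2) = -211 - 4*(1 + 4) = -211 - 4*5 = -211 - 1*20 = -211 - 20 = -231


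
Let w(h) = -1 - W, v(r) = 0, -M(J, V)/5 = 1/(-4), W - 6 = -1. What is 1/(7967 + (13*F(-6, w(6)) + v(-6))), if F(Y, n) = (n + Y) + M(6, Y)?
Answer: 4/31309 ≈ 0.00012776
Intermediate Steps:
W = 5 (W = 6 - 1 = 5)
M(J, V) = 5/4 (M(J, V) = -5/(-4) = -5*(-¼) = 5/4)
w(h) = -6 (w(h) = -1 - 1*5 = -1 - 5 = -6)
F(Y, n) = 5/4 + Y + n (F(Y, n) = (n + Y) + 5/4 = (Y + n) + 5/4 = 5/4 + Y + n)
1/(7967 + (13*F(-6, w(6)) + v(-6))) = 1/(7967 + (13*(5/4 - 6 - 6) + 0)) = 1/(7967 + (13*(-43/4) + 0)) = 1/(7967 + (-559/4 + 0)) = 1/(7967 - 559/4) = 1/(31309/4) = 4/31309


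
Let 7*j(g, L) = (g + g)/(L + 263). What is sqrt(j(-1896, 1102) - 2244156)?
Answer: 2*I*sqrt(116149119515)/455 ≈ 1498.1*I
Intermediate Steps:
j(g, L) = 2*g/(7*(263 + L)) (j(g, L) = ((g + g)/(L + 263))/7 = ((2*g)/(263 + L))/7 = (2*g/(263 + L))/7 = 2*g/(7*(263 + L)))
sqrt(j(-1896, 1102) - 2244156) = sqrt((2/7)*(-1896)/(263 + 1102) - 2244156) = sqrt((2/7)*(-1896)/1365 - 2244156) = sqrt((2/7)*(-1896)*(1/1365) - 2244156) = sqrt(-1264/3185 - 2244156) = sqrt(-7147638124/3185) = 2*I*sqrt(116149119515)/455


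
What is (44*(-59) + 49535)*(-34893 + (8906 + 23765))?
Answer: -104298458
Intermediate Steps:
(44*(-59) + 49535)*(-34893 + (8906 + 23765)) = (-2596 + 49535)*(-34893 + 32671) = 46939*(-2222) = -104298458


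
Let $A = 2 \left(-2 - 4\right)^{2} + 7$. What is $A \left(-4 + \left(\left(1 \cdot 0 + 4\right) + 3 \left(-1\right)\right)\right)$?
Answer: $-237$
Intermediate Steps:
$A = 79$ ($A = 2 \left(-6\right)^{2} + 7 = 2 \cdot 36 + 7 = 72 + 7 = 79$)
$A \left(-4 + \left(\left(1 \cdot 0 + 4\right) + 3 \left(-1\right)\right)\right) = 79 \left(-4 + \left(\left(1 \cdot 0 + 4\right) + 3 \left(-1\right)\right)\right) = 79 \left(-4 + \left(\left(0 + 4\right) - 3\right)\right) = 79 \left(-4 + \left(4 - 3\right)\right) = 79 \left(-4 + 1\right) = 79 \left(-3\right) = -237$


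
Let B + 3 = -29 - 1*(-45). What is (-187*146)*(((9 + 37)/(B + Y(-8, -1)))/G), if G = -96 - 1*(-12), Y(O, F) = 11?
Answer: 313973/504 ≈ 622.96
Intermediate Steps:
B = 13 (B = -3 + (-29 - 1*(-45)) = -3 + (-29 + 45) = -3 + 16 = 13)
G = -84 (G = -96 + 12 = -84)
(-187*146)*(((9 + 37)/(B + Y(-8, -1)))/G) = (-187*146)*(((9 + 37)/(13 + 11))/(-84)) = -27302*46/24*(-1)/84 = -27302*46*(1/24)*(-1)/84 = -313973*(-1)/(6*84) = -27302*(-23/1008) = 313973/504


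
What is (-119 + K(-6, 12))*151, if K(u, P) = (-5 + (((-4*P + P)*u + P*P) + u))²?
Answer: 18373982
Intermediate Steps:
K(u, P) = (-5 + u + P² - 3*P*u)² (K(u, P) = (-5 + (((-3*P)*u + P²) + u))² = (-5 + ((-3*P*u + P²) + u))² = (-5 + ((P² - 3*P*u) + u))² = (-5 + (u + P² - 3*P*u))² = (-5 + u + P² - 3*P*u)²)
(-119 + K(-6, 12))*151 = (-119 + (-5 - 6 + 12² - 3*12*(-6))²)*151 = (-119 + (-5 - 6 + 144 + 216)²)*151 = (-119 + 349²)*151 = (-119 + 121801)*151 = 121682*151 = 18373982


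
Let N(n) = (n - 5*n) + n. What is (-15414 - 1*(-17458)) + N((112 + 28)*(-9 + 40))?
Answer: -10976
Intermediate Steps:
N(n) = -3*n (N(n) = -4*n + n = -3*n)
(-15414 - 1*(-17458)) + N((112 + 28)*(-9 + 40)) = (-15414 - 1*(-17458)) - 3*(112 + 28)*(-9 + 40) = (-15414 + 17458) - 420*31 = 2044 - 3*4340 = 2044 - 13020 = -10976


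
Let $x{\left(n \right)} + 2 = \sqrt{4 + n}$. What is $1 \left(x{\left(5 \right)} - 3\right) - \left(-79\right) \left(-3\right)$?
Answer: $-239$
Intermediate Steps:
$x{\left(n \right)} = -2 + \sqrt{4 + n}$
$1 \left(x{\left(5 \right)} - 3\right) - \left(-79\right) \left(-3\right) = 1 \left(\left(-2 + \sqrt{4 + 5}\right) - 3\right) - \left(-79\right) \left(-3\right) = 1 \left(\left(-2 + \sqrt{9}\right) - 3\right) - 237 = 1 \left(\left(-2 + 3\right) - 3\right) - 237 = 1 \left(1 - 3\right) - 237 = 1 \left(-2\right) - 237 = -2 - 237 = -239$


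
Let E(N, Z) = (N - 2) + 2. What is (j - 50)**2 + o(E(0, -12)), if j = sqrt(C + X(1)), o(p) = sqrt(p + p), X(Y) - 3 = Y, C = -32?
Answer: 2472 - 200*I*sqrt(7) ≈ 2472.0 - 529.15*I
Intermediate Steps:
X(Y) = 3 + Y
E(N, Z) = N (E(N, Z) = (-2 + N) + 2 = N)
o(p) = sqrt(2)*sqrt(p) (o(p) = sqrt(2*p) = sqrt(2)*sqrt(p))
j = 2*I*sqrt(7) (j = sqrt(-32 + (3 + 1)) = sqrt(-32 + 4) = sqrt(-28) = 2*I*sqrt(7) ≈ 5.2915*I)
(j - 50)**2 + o(E(0, -12)) = (2*I*sqrt(7) - 50)**2 + sqrt(2)*sqrt(0) = (-50 + 2*I*sqrt(7))**2 + sqrt(2)*0 = (-50 + 2*I*sqrt(7))**2 + 0 = (-50 + 2*I*sqrt(7))**2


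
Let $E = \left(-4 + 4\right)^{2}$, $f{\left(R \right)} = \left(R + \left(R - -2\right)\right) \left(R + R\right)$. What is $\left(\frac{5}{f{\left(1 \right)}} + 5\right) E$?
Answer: $0$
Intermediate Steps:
$f{\left(R \right)} = 2 R \left(2 + 2 R\right)$ ($f{\left(R \right)} = \left(R + \left(R + 2\right)\right) 2 R = \left(R + \left(2 + R\right)\right) 2 R = \left(2 + 2 R\right) 2 R = 2 R \left(2 + 2 R\right)$)
$E = 0$ ($E = 0^{2} = 0$)
$\left(\frac{5}{f{\left(1 \right)}} + 5\right) E = \left(\frac{5}{4 \cdot 1 \left(1 + 1\right)} + 5\right) 0 = \left(\frac{5}{4 \cdot 1 \cdot 2} + 5\right) 0 = \left(\frac{5}{8} + 5\right) 0 = \frac{45}{8} \cdot 0 = 0$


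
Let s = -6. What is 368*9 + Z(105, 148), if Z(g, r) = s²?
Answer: 3348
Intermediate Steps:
Z(g, r) = 36 (Z(g, r) = (-6)² = 36)
368*9 + Z(105, 148) = 368*9 + 36 = 3312 + 36 = 3348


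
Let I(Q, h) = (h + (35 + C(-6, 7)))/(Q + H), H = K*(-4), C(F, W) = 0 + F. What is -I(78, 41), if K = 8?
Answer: -35/23 ≈ -1.5217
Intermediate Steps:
C(F, W) = F
H = -32 (H = 8*(-4) = -32)
I(Q, h) = (29 + h)/(-32 + Q) (I(Q, h) = (h + (35 - 6))/(Q - 32) = (h + 29)/(-32 + Q) = (29 + h)/(-32 + Q))
-I(78, 41) = -(29 + 41)/(-32 + 78) = -70/46 = -1*35/23 = -35/23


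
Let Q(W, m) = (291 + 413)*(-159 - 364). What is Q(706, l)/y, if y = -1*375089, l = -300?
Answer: 33472/34099 ≈ 0.98161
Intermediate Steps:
y = -375089
Q(W, m) = -368192 (Q(W, m) = 704*(-523) = -368192)
Q(706, l)/y = -368192/(-375089) = -368192*(-1/375089) = 33472/34099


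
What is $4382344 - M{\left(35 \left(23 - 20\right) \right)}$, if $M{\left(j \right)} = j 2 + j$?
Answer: $4382029$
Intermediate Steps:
$M{\left(j \right)} = 3 j$ ($M{\left(j \right)} = 2 j + j = 3 j$)
$4382344 - M{\left(35 \left(23 - 20\right) \right)} = 4382344 - 3 \cdot 35 \left(23 - 20\right) = 4382344 - 3 \cdot 35 \cdot 3 = 4382344 - 3 \cdot 105 = 4382344 - 315 = 4382029$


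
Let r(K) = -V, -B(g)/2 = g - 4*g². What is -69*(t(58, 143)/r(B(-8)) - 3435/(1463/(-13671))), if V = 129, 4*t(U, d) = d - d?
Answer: -462890295/209 ≈ -2.2148e+6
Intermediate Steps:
B(g) = -2*g + 8*g² (B(g) = -2*(g - 4*g²) = -2*g + 8*g²)
t(U, d) = 0 (t(U, d) = (d - d)/4 = (¼)*0 = 0)
r(K) = -129 (r(K) = -1*129 = -129)
-69*(t(58, 143)/r(B(-8)) - 3435/(1463/(-13671))) = -69*(0/(-129) - 3435/(1463/(-13671))) = -69*(0*(-1/129) - 3435/(1463*(-1/13671))) = -69*(0 - 3435/(-209/1953)) = -69*(0 - 3435*(-1953/209)) = -69*(0 + 6708555/209) = -69*6708555/209 = -462890295/209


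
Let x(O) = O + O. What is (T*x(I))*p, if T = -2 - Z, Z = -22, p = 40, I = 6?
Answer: 9600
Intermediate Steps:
x(O) = 2*O
T = 20 (T = -2 - 1*(-22) = -2 + 22 = 20)
(T*x(I))*p = (20*(2*6))*40 = (20*12)*40 = 240*40 = 9600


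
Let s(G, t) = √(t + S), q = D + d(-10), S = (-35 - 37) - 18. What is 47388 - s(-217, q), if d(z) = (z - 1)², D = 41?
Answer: 47388 - 6*√2 ≈ 47380.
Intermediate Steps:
S = -90 (S = -72 - 18 = -90)
d(z) = (-1 + z)²
q = 162 (q = 41 + (-1 - 10)² = 41 + (-11)² = 41 + 121 = 162)
s(G, t) = √(-90 + t) (s(G, t) = √(t - 90) = √(-90 + t))
47388 - s(-217, q) = 47388 - √(-90 + 162) = 47388 - √72 = 47388 - 6*√2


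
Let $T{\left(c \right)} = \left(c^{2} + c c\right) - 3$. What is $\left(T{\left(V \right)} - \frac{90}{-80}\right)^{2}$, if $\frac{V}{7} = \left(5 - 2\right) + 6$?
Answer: $\frac{4030853121}{64} \approx 6.2982 \cdot 10^{7}$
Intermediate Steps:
$V = 63$ ($V = 7 \left(\left(5 - 2\right) + 6\right) = 7 \left(3 + 6\right) = 7 \cdot 9 = 63$)
$T{\left(c \right)} = -3 + 2 c^{2}$ ($T{\left(c \right)} = \left(c^{2} + c^{2}\right) - 3 = 2 c^{2} - 3 = -3 + 2 c^{2}$)
$\left(T{\left(V \right)} - \frac{90}{-80}\right)^{2} = \left(\left(-3 + 2 \cdot 63^{2}\right) - \frac{90}{-80}\right)^{2} = \left(\left(-3 + 2 \cdot 3969\right) - - \frac{9}{8}\right)^{2} = \left(\left(-3 + 7938\right) + \frac{9}{8}\right)^{2} = \left(7935 + \frac{9}{8}\right)^{2} = \left(\frac{63489}{8}\right)^{2} = \frac{4030853121}{64}$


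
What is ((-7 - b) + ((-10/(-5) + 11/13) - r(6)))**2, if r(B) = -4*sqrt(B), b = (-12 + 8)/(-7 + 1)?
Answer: 181360/1521 - 1504*sqrt(6)/39 ≈ 24.775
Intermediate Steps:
b = 2/3 (b = -4/(-6) = -4*(-1/6) = 2/3 ≈ 0.66667)
((-7 - b) + ((-10/(-5) + 11/13) - r(6)))**2 = ((-7 - 1*2/3) + ((-10/(-5) + 11/13) - (-4)*sqrt(6)))**2 = ((-7 - 2/3) + ((-10*(-1/5) + 11*(1/13)) + 4*sqrt(6)))**2 = (-23/3 + ((2 + 11/13) + 4*sqrt(6)))**2 = (-23/3 + (37/13 + 4*sqrt(6)))**2 = (-188/39 + 4*sqrt(6))**2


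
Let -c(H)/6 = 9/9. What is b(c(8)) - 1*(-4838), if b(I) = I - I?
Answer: 4838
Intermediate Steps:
c(H) = -6 (c(H) = -54/9 = -6*1 = -6)
b(I) = 0
b(c(8)) - 1*(-4838) = 0 - 1*(-4838) = 0 + 4838 = 4838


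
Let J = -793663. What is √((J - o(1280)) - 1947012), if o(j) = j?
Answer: I*√2741955 ≈ 1655.9*I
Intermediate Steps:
√((J - o(1280)) - 1947012) = √((-793663 - 1*1280) - 1947012) = √((-793663 - 1280) - 1947012) = √(-794943 - 1947012) = √(-2741955) = I*√2741955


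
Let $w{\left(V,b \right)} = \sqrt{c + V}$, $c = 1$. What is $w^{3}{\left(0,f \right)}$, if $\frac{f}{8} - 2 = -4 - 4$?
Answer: $1$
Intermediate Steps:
$f = -48$ ($f = 16 + 8 \left(-4 - 4\right) = 16 + 8 \left(-8\right) = 16 - 64 = -48$)
$w{\left(V,b \right)} = \sqrt{1 + V}$
$w^{3}{\left(0,f \right)} = \left(\sqrt{1 + 0}\right)^{3} = \left(\sqrt{1}\right)^{3} = 1^{3} = 1$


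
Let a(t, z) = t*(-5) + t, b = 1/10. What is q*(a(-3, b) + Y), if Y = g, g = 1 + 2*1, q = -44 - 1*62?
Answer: -1590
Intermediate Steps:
b = ⅒ ≈ 0.10000
q = -106 (q = -44 - 62 = -106)
g = 3 (g = 1 + 2 = 3)
a(t, z) = -4*t (a(t, z) = -5*t + t = -4*t)
Y = 3
q*(a(-3, b) + Y) = -106*(-4*(-3) + 3) = -106*(12 + 3) = -106*15 = -1590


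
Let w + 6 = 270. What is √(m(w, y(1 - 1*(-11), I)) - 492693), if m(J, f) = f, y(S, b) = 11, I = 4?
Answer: I*√492682 ≈ 701.91*I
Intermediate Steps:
w = 264 (w = -6 + 270 = 264)
√(m(w, y(1 - 1*(-11), I)) - 492693) = √(11 - 492693) = √(-492682) = I*√492682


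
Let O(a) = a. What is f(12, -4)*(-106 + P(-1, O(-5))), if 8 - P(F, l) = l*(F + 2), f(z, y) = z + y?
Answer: -744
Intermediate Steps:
f(z, y) = y + z
P(F, l) = 8 - l*(2 + F) (P(F, l) = 8 - l*(F + 2) = 8 - l*(2 + F))
f(12, -4)*(-106 + P(-1, O(-5))) = (-4 + 12)*(-106 + (8 - 2*(-5) - 1*(-1)*(-5))) = 8*(-106 + (8 + 10 - 5)) = 8*(-106 + 13) = 8*(-93) = -744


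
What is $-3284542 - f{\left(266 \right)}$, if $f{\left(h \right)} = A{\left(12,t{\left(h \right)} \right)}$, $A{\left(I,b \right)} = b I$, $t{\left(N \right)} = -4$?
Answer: $-3284494$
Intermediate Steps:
$A{\left(I,b \right)} = I b$
$f{\left(h \right)} = -48$ ($f{\left(h \right)} = 12 \left(-4\right) = -48$)
$-3284542 - f{\left(266 \right)} = -3284542 - -48 = -3284542 + 48 = -3284494$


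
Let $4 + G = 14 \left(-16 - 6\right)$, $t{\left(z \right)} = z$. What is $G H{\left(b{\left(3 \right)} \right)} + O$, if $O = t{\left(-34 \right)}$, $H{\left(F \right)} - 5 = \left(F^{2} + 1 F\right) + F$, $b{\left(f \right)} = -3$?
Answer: $-2530$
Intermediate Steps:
$H{\left(F \right)} = 5 + F^{2} + 2 F$ ($H{\left(F \right)} = 5 + \left(\left(F^{2} + 1 F\right) + F\right) = 5 + \left(\left(F^{2} + F\right) + F\right) = 5 + \left(\left(F + F^{2}\right) + F\right) = 5 + \left(F^{2} + 2 F\right) = 5 + F^{2} + 2 F$)
$O = -34$
$G = -312$ ($G = -4 + 14 \left(-16 - 6\right) = -4 + 14 \left(-22\right) = -4 - 308 = -312$)
$G H{\left(b{\left(3 \right)} \right)} + O = - 312 \left(5 + \left(-3\right)^{2} + 2 \left(-3\right)\right) - 34 = - 312 \left(5 + 9 - 6\right) - 34 = \left(-312\right) 8 - 34 = -2496 - 34 = -2530$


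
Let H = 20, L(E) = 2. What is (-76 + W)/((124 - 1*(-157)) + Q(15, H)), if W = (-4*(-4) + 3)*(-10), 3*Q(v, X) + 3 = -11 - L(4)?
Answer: -798/827 ≈ -0.96493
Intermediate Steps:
Q(v, X) = -16/3 (Q(v, X) = -1 + (-11 - 1*2)/3 = -1 + (-11 - 2)/3 = -1 + (1/3)*(-13) = -1 - 13/3 = -16/3)
W = -190 (W = (16 + 3)*(-10) = 19*(-10) = -190)
(-76 + W)/((124 - 1*(-157)) + Q(15, H)) = (-76 - 190)/((124 - 1*(-157)) - 16/3) = -266/((124 + 157) - 16/3) = -266/(281 - 16/3) = -266/827/3 = -266*3/827 = -798/827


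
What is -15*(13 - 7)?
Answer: -90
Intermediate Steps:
-15*(13 - 7) = -15*6 = -90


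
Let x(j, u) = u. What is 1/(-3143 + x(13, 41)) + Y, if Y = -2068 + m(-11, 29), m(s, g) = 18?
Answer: -6359101/3102 ≈ -2050.0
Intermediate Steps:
Y = -2050 (Y = -2068 + 18 = -2050)
1/(-3143 + x(13, 41)) + Y = 1/(-3143 + 41) - 2050 = 1/(-3102) - 2050 = -1/3102 - 2050 = -6359101/3102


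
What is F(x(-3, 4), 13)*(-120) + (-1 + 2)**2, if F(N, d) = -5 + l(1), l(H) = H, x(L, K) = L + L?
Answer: 481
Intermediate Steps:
x(L, K) = 2*L
F(N, d) = -4 (F(N, d) = -5 + 1 = -4)
F(x(-3, 4), 13)*(-120) + (-1 + 2)**2 = -4*(-120) + (-1 + 2)**2 = 480 + 1**2 = 480 + 1 = 481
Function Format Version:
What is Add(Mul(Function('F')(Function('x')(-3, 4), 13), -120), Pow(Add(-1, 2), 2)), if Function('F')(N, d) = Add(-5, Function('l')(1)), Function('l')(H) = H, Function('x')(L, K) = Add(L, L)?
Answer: 481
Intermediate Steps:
Function('x')(L, K) = Mul(2, L)
Function('F')(N, d) = -4 (Function('F')(N, d) = Add(-5, 1) = -4)
Add(Mul(Function('F')(Function('x')(-3, 4), 13), -120), Pow(Add(-1, 2), 2)) = Add(Mul(-4, -120), Pow(Add(-1, 2), 2)) = Add(480, Pow(1, 2)) = Add(480, 1) = 481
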